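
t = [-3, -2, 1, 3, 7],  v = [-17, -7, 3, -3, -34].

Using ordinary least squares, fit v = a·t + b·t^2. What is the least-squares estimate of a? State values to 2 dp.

MᵀM·[a, b]ᵀ = Mᵀv reads: 72·a + 336·b = -179;  336·a + 2580·b = -1871.
(Σt·t = 72, Σt·t^2 = 336, Σt^2·t^2 = 2580, Σt·v = -179, Σt^2·v = -1871.)
Eliminating b: 2580·(row 1) − 336·(row 2) gives 72864·a = 2580·(-179) − 336·(-1871) = 166836, so a = 13903/6072.
Then b = ((-1871) − 336·(13903/6072))/2580 = -3107/3036.

a = 2.29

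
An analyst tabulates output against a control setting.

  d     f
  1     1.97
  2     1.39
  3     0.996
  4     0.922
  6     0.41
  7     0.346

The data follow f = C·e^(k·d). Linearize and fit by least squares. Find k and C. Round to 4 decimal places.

k = -0.2917, C = 2.5765

Let Y = ln f. Fitting Y = k·d + ln C by least squares:
Σd = 23.0000, Σ(d)² = 115.0000, Σln f = -1.0308, Σd·ln f = -11.7790.
Equations: 115.0000·k + 23.0000·ln C = -11.7790;  23.0000·k + 6·ln C = -1.0308.
Solving (det = 161.0000): k = -0.29171, ln C = 0.94644, so C = exp(0.94644) = 2.57651.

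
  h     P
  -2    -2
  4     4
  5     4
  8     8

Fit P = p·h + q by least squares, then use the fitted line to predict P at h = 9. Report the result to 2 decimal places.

P̂ = 8.63

With design matrix X, XᵀX = [[109, 15]; [15, 4]] and XᵀP = [104, 14]ᵀ.
det = 109·4 − 15² = 211.
p = (104·4 − 15·14)/211 = 206/211; q = (109·14 − 15·104)/211 = -34/211.
At h = 9: P̂ = (206/211)·(9) + (-34/211)·(1) = 1820/211.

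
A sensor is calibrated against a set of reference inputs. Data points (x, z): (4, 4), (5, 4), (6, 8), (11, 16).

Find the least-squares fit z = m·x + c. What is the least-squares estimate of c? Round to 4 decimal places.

c = -3.6552

With design matrix A, AᵀA = [[198, 26]; [26, 4]] and Aᵀz = [260, 32]ᵀ.
Δ = 198·4 − 26² = 116.
m = (260·4 − 26·32)/116 = 52/29; c = (198·32 − 26·260)/116 = -106/29.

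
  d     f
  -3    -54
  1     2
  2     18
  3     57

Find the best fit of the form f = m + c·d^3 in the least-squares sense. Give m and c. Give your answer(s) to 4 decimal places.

AᵀA·[m, c]ᵀ = Aᵀf reads: 4·m + 9·c = 23;  9·m + 1523·c = 3143.
(Σ1 = 4, Σd^3 = 9, Σd^3·d^3 = 1523, Σf = 23, Σd^3·f = 3143.)
Eliminating c: 1523·(row 1) − 9·(row 2) gives 6011·m = 1523·23 − 9·3143 = 6742, so m = 6742/6011.
Then c = (3143 − 9·(6742/6011))/1523 = 12365/6011.

m = 1.1216, c = 2.0571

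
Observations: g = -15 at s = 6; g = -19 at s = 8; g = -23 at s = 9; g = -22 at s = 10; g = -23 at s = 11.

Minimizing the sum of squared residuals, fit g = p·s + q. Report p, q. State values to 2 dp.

Normal-equation sums: Σs·s = 402, Σs = 44, Σ1 = 5.
Moment sums: Σs·g = -922, Σg = -102.
Normal equations: [[402, 44]; [44, 5]]·[p, q]ᵀ = [-922, -102]ᵀ.
Determinant 402·5 − 44² = 74.
p = ((-922)·5 − 44·(-102))/74 = -61/37; q = (402·(-102) − 44·(-922))/74 = -218/37.

p = -1.65, q = -5.89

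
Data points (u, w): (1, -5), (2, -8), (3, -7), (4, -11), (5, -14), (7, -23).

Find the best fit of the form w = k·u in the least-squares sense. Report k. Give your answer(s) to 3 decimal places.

k = -3.048

Sums needed: Σu·u = 104.
Moment sums: Σu·w = -317.
So XᵀX·[k]ᵀ = Xᵀw: [[104]]·[k]ᵀ = [-317]ᵀ.
Hence k = -317 / 104 ≈ -3.04808.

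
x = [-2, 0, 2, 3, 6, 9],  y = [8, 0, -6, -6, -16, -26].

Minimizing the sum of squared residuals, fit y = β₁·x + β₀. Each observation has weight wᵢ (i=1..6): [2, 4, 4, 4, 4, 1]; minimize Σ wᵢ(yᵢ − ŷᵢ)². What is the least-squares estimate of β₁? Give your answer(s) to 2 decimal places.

β₁ = -2.87

Entries of AᵀWA: Σwᵢ·x·x = 285, Σwᵢ·x = 49, Σwᵢ·1 = 19.
Right-hand side: Σwᵢ·x·y = -770, Σwᵢ·y = -122.
Normal equations: [[285, 49]; [49, 19]]·[β₁, β₀]ᵀ = [-770, -122]ᵀ.
det = 285·19 − 49² = 3014.
β₁ = ((-770)·19 − 49·(-122))/3014 = -4326/1507; β₀ = (285·(-122) − 49·(-770))/3014 = 1480/1507.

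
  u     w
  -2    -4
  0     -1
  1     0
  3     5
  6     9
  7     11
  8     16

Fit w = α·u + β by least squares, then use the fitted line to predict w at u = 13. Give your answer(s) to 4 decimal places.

ŵ = 23.3333

Setting ∂/∂α … = 0 gives: 163·α + 23·β = 282;  23·α + 7·β = 36.
(Σu·u = 163, Σu = 23, Σ1 = 7, Σu·w = 282, Σw = 36.)
Δ = 163·7 − 23² = 612.
α = (282·7 − 23·36)/612 = 191/102; β = (163·36 − 23·282)/612 = -103/102.
At u = 13: ŵ = (191/102)·(13) + (-103/102)·(1) = 70/3.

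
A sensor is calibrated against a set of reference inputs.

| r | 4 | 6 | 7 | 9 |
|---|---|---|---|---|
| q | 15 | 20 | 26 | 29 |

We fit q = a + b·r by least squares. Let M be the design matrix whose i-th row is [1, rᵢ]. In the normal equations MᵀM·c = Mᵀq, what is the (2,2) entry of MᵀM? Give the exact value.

182

Row 2 ↔ basis r, column 2 ↔ basis r, so (MᵀM)_{2,2} = Σᵢ (r)·(r) = (4)·(4) + (6)·(6) + (7)·(7) + (9)·(9) = 182.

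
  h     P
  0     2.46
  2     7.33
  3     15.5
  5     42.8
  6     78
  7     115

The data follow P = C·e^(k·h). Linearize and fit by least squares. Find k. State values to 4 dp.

With ln Pᵢ as the transformed response and hᵢ as the regressor:
XᵀX = [[123.0000, 23.0000]; [23.0000, 6]], rhs = [90.3439, 18.4912]ᵀ  (here Σh = 23.0000, Σ(h)² = 123.0000, Σln P = 18.4912, Σh·ln P = 90.3439).
Solving (det = 209.0000): k = 0.55869, ln C = 0.94020.

k = 0.5587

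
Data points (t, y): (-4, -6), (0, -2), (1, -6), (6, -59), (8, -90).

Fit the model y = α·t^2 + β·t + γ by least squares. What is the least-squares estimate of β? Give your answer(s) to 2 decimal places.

β = -3.17

Sums needed: Σt^2·t^2 = 5649, Σt^2·t = 665, Σt^2 = 117, Σt·t = 117, Σt = 11, Σ1 = 5.
Moment sums: Σt^2·y = -7986, Σt·y = -1056, Σy = -163.
Row-reducing yields α = -257207/260054, β = -824613/260054, γ = -322484/130027.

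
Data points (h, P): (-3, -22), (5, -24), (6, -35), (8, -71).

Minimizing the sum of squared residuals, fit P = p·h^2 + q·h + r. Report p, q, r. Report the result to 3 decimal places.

p = -1.428, q = 2.716, r = -1.026

Forming AᵀA = [[6098, 826, 134]; [826, 134, 16]; [134, 16, 4]] and AᵀP = [-6602, -832, -152]ᵀ gives AᵀA·[p, q, r]ᵀ = AᵀP.
Solving the 3×3 system (Gaussian elimination) gives p = -1358/951, q = 12914/4755, r = -1627/1585.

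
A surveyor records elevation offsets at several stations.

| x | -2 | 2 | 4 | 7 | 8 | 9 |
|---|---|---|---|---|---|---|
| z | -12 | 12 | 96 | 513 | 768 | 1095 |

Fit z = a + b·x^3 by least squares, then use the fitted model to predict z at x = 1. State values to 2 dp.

AᵀA·[a, b]ᵀ = Aᵀz reads: 6·a + 1648·b = 2472;  1648·a + 915458·b = 1373766.
(Σ1 = 6, Σx^3 = 1648, Σx^3·x^3 = 915458, Σz = 2472, Σx^3·z = 1373766.)
det = 6·915458 − 1648² = 2776844.
a = (2472·915458 − 1648·1373766)/2776844 = -238548/694211; b = (6·1373766 − 1648·2472)/2776844 = 1042185/694211.
At x = 1: ẑ = (-238548/694211)·(1) + (1042185/694211)·(1) = 803637/694211.

ẑ = 1.16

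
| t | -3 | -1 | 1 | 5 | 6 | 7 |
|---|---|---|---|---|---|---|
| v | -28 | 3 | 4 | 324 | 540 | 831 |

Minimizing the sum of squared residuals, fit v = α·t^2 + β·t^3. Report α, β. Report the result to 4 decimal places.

Setting ∂/∂α … = 0 gives: 4405·α + 27465·β = 68014;  27465·α + 180661·β = 442930.
(Σt^2·t^2 = 4405, Σt^2·t^3 = 27465, Σt^3·t^3 = 180661, Σt^2·v = 68014, Σt^3·v = 442930.)
Δ = 4405·180661 − 27465² = 41485480.
α = (68014·180661 − 27465·442930)/41485480 = 30601201/10371370; β = (4405·442930 − 27465·68014)/41485480 = 4155107/2074274.

α = 2.9505, β = 2.0032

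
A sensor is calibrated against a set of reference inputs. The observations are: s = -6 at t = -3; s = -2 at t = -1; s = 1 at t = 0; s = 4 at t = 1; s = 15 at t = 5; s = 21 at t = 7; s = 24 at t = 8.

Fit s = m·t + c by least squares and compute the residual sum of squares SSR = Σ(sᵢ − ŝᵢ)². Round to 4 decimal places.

Sums needed: Σt·t = 149, Σt = 17, Σ1 = 7.
For Xᵀs: Σt·s = 438, Σs = 57.
Normal equations: [[149, 17]; [17, 7]]·[m, c]ᵀ = [438, 57]ᵀ.
det = 149·7 − 17² = 754.
m = (438·7 − 17·57)/754 = 2097/754; c = (149·57 − 17·438)/754 = 1047/754.
Residuals: 360/377, -229/377, -293/754, -64/377, -111/377, 54/377, 21/58; SSR = 1281/754.

SSR = 1.6989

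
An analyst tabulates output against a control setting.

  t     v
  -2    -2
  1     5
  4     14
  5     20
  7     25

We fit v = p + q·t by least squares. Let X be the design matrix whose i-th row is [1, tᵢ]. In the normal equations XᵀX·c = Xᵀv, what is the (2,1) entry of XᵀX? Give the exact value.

Row 2 ↔ basis t, column 1 ↔ basis 1, so (XᵀX)_{2,1} = Σᵢ t = (-2)·(1) + (1)·(1) + (4)·(1) + (5)·(1) + (7)·(1) = 15.

15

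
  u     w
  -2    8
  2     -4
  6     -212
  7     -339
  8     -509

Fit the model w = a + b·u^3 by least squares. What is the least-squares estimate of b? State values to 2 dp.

b = -1.00

The normal system AᵀA·[a, b]ᵀ = Aᵀw is [[5, 1071]; [1071, 426577]]·[a, b]ᵀ = [-1056, -422773]ᵀ.
det = 5·426577 − 1071² = 985844.
a = ((-1056)·426577 − 1071·(-422773))/985844 = 2324571/985844; b = (5·(-422773) − 1071·(-1056))/985844 = -982889/985844.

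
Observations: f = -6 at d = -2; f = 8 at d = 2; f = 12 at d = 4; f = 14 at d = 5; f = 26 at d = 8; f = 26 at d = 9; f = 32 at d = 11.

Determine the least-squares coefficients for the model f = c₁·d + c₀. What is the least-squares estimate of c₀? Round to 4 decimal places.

Entries of XᵀX: Σd·d = 315, Σd = 37, Σ1 = 7.
For Xᵀf: Σd·f = 940, Σf = 112.
XᵀX·[c₁, c₀]ᵀ = Xᵀf becomes [[315, 37]; [37, 7]]·[c₁, c₀]ᵀ = [940, 112]ᵀ.
det = 315·7 − 37² = 836.
c₁ = (940·7 − 37·112)/836 = 609/209; c₀ = (315·112 − 37·940)/836 = 125/209.

c₀ = 0.5981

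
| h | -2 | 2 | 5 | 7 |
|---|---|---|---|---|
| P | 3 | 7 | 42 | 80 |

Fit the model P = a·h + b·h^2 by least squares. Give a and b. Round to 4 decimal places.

a = 1.0855, b = 1.4722

MᵀM·[a, b]ᵀ = MᵀP reads: 82·a + 468·b = 778;  468·a + 3058·b = 5010.
Determinant 82·3058 − 468² = 31732.
a = (778·3058 − 468·5010)/31732 = 8611/7933; b = (82·5010 − 468·778)/31732 = 11679/7933.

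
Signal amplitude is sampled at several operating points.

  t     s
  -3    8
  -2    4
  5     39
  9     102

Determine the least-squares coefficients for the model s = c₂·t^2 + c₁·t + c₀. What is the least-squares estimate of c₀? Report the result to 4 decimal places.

The normal system MᵀM·[c₂, c₁, c₀]ᵀ = Mᵀs is [[7283, 819, 119]; [819, 119, 9]; [119, 9, 4]]·[c₂, c₁, c₀]ᵀ = [9325, 1081, 153]ᵀ.
Solving the 3×3 system (Gaussian elimination) gives c₂ = 13045/13144, c₁ = 126217/65720, c₀ = 144679/32860.

c₀ = 4.4029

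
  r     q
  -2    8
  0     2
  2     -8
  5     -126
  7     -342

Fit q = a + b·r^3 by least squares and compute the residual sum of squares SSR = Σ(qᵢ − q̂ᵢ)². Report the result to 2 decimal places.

SSR = 5.19

Entries of XᵀX: Σ1 = 5, Σr^3 = 468, Σr^3·r^3 = 133402.
Right-hand side: Σq = -466, Σr^3·q = -133184.
XᵀX·[a, b]ᵀ = Xᵀq becomes [[5, 468]; [468, 133402]]·[a, b]ᵀ = [-466, -133184]ᵀ.
det = 5·133402 − 468² = 447986.
a = ((-466)·133402 − 468·(-133184))/447986 = 1070/2909; b = (5·(-133184) − 468·(-466))/447986 = -2908/2909.
Residuals: -1062/2909, 4748/2909, -1078/2909, -4104/2909, 1496/2909; SSR = 15096/2909.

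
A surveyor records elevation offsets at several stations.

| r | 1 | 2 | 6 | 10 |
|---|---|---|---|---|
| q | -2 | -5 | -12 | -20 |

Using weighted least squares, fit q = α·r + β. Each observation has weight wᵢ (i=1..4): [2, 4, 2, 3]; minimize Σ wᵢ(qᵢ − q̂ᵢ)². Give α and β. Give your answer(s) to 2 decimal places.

Normal-equation sums: Σwᵢ·r·r = 390, Σwᵢ·r = 52, Σwᵢ·1 = 11.
Right-hand side: Σwᵢ·r·q = -788, Σwᵢ·q = -108.
XᵀWX·[α, β]ᵀ = XᵀWq becomes [[390, 52]; [52, 11]]·[α, β]ᵀ = [-788, -108]ᵀ.
Eliminating β: 11·(row 1) − 52·(row 2) gives 1586·α = 11·(-788) − 52·(-108) = -3052, so α = -1526/793.
Then β = ((-108) − 52·(-1526/793))/11 = -44/61.

α = -1.92, β = -0.72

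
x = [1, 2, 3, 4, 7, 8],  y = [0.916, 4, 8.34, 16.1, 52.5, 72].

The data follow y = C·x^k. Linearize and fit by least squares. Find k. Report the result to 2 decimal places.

k = 2.09

With ln yᵢ as the transformed response and ln xᵢ as the regressor:
XᵀX = [[11.7199, 7.2034]; [7.2034, 6]], rhs = [23.7439, 14.4359]ᵀ  (here Σln x = 7.2034, Σ(ln x)² = 11.7199, Σln y = 14.4359, Σln x·ln y = 23.7439).
Slope k = (n·Σln x·ln y − Σln x·Σln y)/(n·Σ(ln x)² − (Σln x)²) = (6·23.7439 − 7.2034·14.4359)/18.4301 = 2.08764; ln C = (Σln y − k·Σln x)/n = -0.10037.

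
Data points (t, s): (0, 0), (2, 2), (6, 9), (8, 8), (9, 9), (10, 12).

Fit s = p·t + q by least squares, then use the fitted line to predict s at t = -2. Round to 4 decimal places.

Normal-equation sums: Σt·t = 285, Σt = 35, Σ1 = 6.
Right-hand side: Σt·s = 323, Σs = 40.
XᵀX·[p, q]ᵀ = Xᵀs becomes [[285, 35]; [35, 6]]·[p, q]ᵀ = [323, 40]ᵀ.
Eliminating q: 6·(row 1) − 35·(row 2) gives 485·p = 6·323 − 35·40 = 538, so p = 538/485.
Then q = (40 − 35·(538/485))/6 = 19/97.
At t = -2: ŝ = (538/485)·(-2) + (19/97)·(1) = -981/485.

ŝ = -2.0227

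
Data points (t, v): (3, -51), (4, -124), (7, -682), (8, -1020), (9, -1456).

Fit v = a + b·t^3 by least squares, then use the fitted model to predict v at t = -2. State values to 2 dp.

v̂ = 19.86

From the data, Σ1 = 5, Σt^3 = 1675, Σt^3·t^3 = 916059.
For Xᵀv: Σv = -3333, Σt^3·v = -1826903.
XᵀX·[a, b]ᵀ = Xᵀv becomes [[5, 1675]; [1675, 916059]]·[a, b]ᵀ = [-3333, -1826903]ᵀ.
Eliminating b: 916059·(row 1) − 1675·(row 2) gives 1774670·a = 916059·(-3333) − 1675·(-1826903) = 6837878, so a = 3418939/887335.
Then b = ((-1826903) − 1675·(3418939/887335))/916059 = -355174/177467.
At t = -2: v̂ = (3418939/887335)·(1) + (-355174/177467)·(-8) = 17625899/887335.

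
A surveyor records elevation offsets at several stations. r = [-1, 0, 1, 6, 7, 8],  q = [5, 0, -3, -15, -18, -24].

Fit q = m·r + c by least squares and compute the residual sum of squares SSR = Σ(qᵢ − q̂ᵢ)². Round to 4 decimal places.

Forming AᵀA = [[151, 21]; [21, 6]] and Aᵀq = [-416, -55]ᵀ gives AᵀA·[m, c]ᵀ = Aᵀq.
Eliminating c: 6·(row 1) − 21·(row 2) gives 465·m = 6·(-416) − 21·(-55) = -1341, so m = -447/155.
Then c = ((-55) − 21·(-447/155))/6 = 431/465.
Residuals: 553/465, -431/465, -97/93, 128/93, 586/465, -863/465; SSR = 4784/465.

SSR = 10.2882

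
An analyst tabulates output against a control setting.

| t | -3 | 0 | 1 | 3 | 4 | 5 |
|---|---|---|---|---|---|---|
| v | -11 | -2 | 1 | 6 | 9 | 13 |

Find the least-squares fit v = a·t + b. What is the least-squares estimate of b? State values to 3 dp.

Setting ∂/∂a … = 0 gives: 60·a + 10·b = 153;  10·a + 6·b = 16.
(Σt·t = 60, Σt = 10, Σ1 = 6, Σt·v = 153, Σv = 16.)
Eliminating b: 6·(row 1) − 10·(row 2) gives 260·a = 6·153 − 10·16 = 758, so a = 379/130.
Then b = (16 − 10·(379/130))/6 = -57/26.

b = -2.192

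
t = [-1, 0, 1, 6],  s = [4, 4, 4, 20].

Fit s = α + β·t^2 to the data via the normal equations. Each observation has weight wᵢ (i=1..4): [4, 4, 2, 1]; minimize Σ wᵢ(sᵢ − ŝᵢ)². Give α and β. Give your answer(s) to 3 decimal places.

α = 3.732, β = 0.451

Entries of MᵀWM: Σwᵢ·1 = 11, Σwᵢ·t^2 = 42, Σwᵢ·t^2·t^2 = 1302.
For MᵀWs: Σwᵢ·s = 60, Σwᵢ·t^2·s = 744.
MᵀWM·[α, β]ᵀ = MᵀWs becomes [[11, 42]; [42, 1302]]·[α, β]ᵀ = [60, 744]ᵀ.
det = 11·1302 − 42² = 12558.
α = (60·1302 − 42·744)/12558 = 1116/299; β = (11·744 − 42·60)/12558 = 944/2093.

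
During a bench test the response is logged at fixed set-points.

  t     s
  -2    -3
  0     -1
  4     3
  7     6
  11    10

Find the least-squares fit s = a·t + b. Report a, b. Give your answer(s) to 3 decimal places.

a = 1.000, b = -1.000

Compute the Gram sums: Σt·t = 190, Σt = 20, Σ1 = 5.
And Σt·s = 170, Σs = 15.
AᵀA·[a, b]ᵀ = Aᵀs becomes [[190, 20]; [20, 5]]·[a, b]ᵀ = [170, 15]ᵀ.
Eliminating b: 5·(row 1) − 20·(row 2) gives 550·a = 5·170 − 20·15 = 550, so a = 1.
Then b = (15 − 20·1)/5 = -1.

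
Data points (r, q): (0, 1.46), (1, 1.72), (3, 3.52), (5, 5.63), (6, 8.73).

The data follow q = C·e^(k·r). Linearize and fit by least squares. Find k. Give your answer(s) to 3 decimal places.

k = 0.298

Linearized form: ln q = k·r + ln C. From the 5 transformed points,
Σr = 15.0000, Σ(r)² = 71.0000, Σln q = 6.0741, Σr·ln q = 25.9588.
Equations: 71.0000·k + 15.0000·ln C = 25.9588;  15.0000·k + 5·ln C = 6.0741.
Solving (det = 130.0000): k = 0.29756, ln C = 0.32214.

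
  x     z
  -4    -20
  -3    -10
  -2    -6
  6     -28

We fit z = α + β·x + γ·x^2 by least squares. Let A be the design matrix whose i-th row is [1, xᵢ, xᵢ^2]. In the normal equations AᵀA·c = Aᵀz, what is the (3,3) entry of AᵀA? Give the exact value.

Row 3 ↔ basis x^2, column 3 ↔ basis x^2, so (AᵀA)_{3,3} = Σᵢ (x^2)·(x^2) = (16)·(16) + (9)·(9) + (4)·(4) + (36)·(36) = 1649.

1649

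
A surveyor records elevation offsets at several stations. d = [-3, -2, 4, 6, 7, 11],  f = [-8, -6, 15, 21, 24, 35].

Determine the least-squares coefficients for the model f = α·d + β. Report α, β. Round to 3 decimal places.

α = 3.163, β = 1.373

Forming MᵀM = [[235, 23]; [23, 6]] and Mᵀf = [775, 81]ᵀ gives MᵀM·[α, β]ᵀ = Mᵀf.
Eliminating β: 6·(row 1) − 23·(row 2) gives 881·α = 6·775 − 23·81 = 2787, so α = 2787/881.
Then β = (81 − 23·(2787/881))/6 = 1210/881.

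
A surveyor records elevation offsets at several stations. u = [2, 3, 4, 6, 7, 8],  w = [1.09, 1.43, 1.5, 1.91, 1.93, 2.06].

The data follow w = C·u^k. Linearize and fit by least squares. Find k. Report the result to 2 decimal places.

With ln wᵢ as the transformed response and ln uᵢ as the regressor:
AᵀA = [[14.9303, 8.9952]; [8.9952, 6]], rhs = [4.9565, 2.8766]ᵀ  (here Σln u = 8.9952, Σ(ln u)² = 14.9303, Σln w = 2.8766, Σln u·ln w = 4.9565).
Δ = 14.9303·6 − (8.9952)² = 8.6686; k = (4.9565·6 − 8.9952·2.8766)/8.6686 = 0.44566, ln C = (14.9303·2.8766 − 8.9952·4.9565)/8.6686 = -0.18869.

k = 0.45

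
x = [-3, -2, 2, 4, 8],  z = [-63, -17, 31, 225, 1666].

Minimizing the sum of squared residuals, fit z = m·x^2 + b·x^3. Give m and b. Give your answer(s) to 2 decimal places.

m = 2.00, b = 3.00

The normal system MᵀM·[m, b]ᵀ = Mᵀz is [[4465, 33549]; [33549, 267097]]·[m, b]ᵀ = [109713, 869477]ᵀ.
Determinant 4465·267097 − 33549² = 67052704.
m = (109713·267097 − 33549·869477)/67052704 = 16741161/8381588; b = (4465·869477 − 33549·109713)/67052704 = 25181671/8381588.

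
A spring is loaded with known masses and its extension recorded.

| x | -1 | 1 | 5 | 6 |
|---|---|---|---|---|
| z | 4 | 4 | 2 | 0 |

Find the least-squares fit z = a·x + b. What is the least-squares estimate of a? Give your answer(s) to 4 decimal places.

a = -0.5344

Setting ∂/∂a … = 0 gives: 63·a + 11·b = 10;  11·a + 4·b = 10.
Δ = 63·4 − 11² = 131.
a = (10·4 − 11·10)/131 = -70/131; b = (63·10 − 11·10)/131 = 520/131.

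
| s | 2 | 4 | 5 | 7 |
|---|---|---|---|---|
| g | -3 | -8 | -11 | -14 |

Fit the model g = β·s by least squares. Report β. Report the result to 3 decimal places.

Normal-equation sums: Σs·s = 94.
For Mᵀg: Σs·g = -191.
So MᵀM·[β]ᵀ = Mᵀg: [[94]]·[β]ᵀ = [-191]ᵀ.
β = (-191)/94 = -2.03191.

β = -2.032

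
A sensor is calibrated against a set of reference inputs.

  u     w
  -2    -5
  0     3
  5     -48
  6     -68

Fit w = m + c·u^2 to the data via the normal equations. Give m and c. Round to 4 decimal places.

Normal-equation sums: Σ1 = 4, Σu^2 = 65, Σu^2·u^2 = 1937.
For Mᵀw: Σw = -118, Σu^2·w = -3668.
MᵀM·[m, c]ᵀ = Mᵀw becomes [[4, 65]; [65, 1937]]·[m, c]ᵀ = [-118, -3668]ᵀ.
Eliminating c: 1937·(row 1) − 65·(row 2) gives 3523·m = 1937·(-118) − 65·(-3668) = 9854, so m = 758/271.
Then c = ((-3668) − 65·(758/271))/1937 = -7002/3523.

m = 2.7970, c = -1.9875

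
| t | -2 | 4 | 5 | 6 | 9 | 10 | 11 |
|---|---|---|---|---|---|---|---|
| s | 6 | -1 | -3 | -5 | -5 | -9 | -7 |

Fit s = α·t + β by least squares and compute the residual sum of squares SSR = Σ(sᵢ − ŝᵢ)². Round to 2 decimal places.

Forming XᵀX = [[383, 43]; [43, 7]] and Xᵀs = [-273, -24]ᵀ gives XᵀX·[α, β]ᵀ = Xᵀs.
Determinant 383·7 − 43² = 832.
α = ((-273)·7 − 43·(-24))/832 = -879/832; β = (383·(-24) − 43·(-273))/832 = 2547/832.
Residuals: 687/832, 137/832, -81/104, -1433/832, 301/208, -1245/832, 649/416; SSR = 9193/832.

SSR = 11.05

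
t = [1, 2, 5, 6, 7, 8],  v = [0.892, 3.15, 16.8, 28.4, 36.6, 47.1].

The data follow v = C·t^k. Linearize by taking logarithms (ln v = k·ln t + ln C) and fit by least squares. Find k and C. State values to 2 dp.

Linearized form: ln v = k·ln t + ln C. From the 6 transformed points,
Sums: Σln t = 8.1197, Σ(ln t)² = 14.3918, Σln v = 14.6532, Σln t·ln v = 26.3480.
Normal system: [[14.3918, 8.1197]; [8.1197, 6]]·[k, ln C]ᵀ = [26.3480, 14.6532]ᵀ.
Δ = 14.3918·6 − (8.1197)² = 20.4213; k = (26.3480·6 − 8.1197·14.6532)/20.4213 = 1.91509, ln C = (14.3918·14.6532 − 8.1197·26.3480)/20.4213 = -0.14946, so C = exp(-0.14946) = 0.86117.

k = 1.92, C = 0.86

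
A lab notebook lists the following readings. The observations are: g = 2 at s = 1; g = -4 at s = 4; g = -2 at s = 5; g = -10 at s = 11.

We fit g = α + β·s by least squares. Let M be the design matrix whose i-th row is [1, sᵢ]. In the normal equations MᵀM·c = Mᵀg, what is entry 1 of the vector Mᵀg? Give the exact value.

Entry 1 ↔ basis 1, so (Mᵀg)_{1} = Σᵢ gᵢ = (1)·(2) + (1)·(-4) + (1)·(-2) + (1)·(-10) = -14.

-14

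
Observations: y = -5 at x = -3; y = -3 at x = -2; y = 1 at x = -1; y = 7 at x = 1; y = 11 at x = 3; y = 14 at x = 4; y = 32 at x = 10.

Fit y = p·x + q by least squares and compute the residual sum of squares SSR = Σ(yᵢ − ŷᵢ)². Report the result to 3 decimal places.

With design matrix M, MᵀM = [[140, 12]; [12, 7]] and Mᵀy = [436, 57]ᵀ.
Determinant 140·7 − 12² = 836.
p = (436·7 − 12·57)/836 = 592/209; q = (140·57 − 12·436)/836 = 687/209.
Residuals: 4/19, -130/209, 6/11, 184/209, -164/209, -129/209, 81/209; SSR = 554/209.

SSR = 2.651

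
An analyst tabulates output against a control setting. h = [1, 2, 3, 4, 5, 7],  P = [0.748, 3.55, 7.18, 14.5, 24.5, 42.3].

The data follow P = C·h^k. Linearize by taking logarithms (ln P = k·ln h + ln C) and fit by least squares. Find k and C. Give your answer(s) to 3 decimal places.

Taking logs, ln P = k·ln h + ln C, so regress ln P on ln h.
Σln h = 6.7334, Σ(ln h)² = 9.9861, Σln P = 12.5655, Σln h·ln P = 19.1861.
Equations: 9.9861·k + 6.7334·ln C = 19.1861;  6.7334·k + 6·ln C = 12.5655.
Slope k = (n·Σln h·ln P − Σln h·Σln P)/(n·Σ(ln h)² − (Σln h)²) = (6·19.1861 − 6.7334·12.5655)/14.5777 = 2.09279; ln C = (Σln P − k·Σln h)/n = -0.25435, so C = exp(-0.25435) = 0.77542.

k = 2.093, C = 0.775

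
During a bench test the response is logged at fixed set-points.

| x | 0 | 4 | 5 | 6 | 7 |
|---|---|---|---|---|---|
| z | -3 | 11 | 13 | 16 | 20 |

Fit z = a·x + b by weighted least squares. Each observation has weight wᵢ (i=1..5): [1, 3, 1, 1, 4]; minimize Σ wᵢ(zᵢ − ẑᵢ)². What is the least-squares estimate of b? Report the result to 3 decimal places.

b = -2.468

With design matrix A, AᵀWA = [[305, 51]; [51, 10]] and AᵀWz = [853, 139]ᵀ.
Eliminating b: 10·(row 1) − 51·(row 2) gives 449·a = 10·853 − 51·139 = 1441, so a = 1441/449.
Then b = (139 − 51·(1441/449))/10 = -1108/449.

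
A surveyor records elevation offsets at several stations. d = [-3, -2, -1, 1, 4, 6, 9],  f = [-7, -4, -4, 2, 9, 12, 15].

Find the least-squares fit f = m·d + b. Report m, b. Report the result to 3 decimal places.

Forming AᵀA = [[148, 14]; [14, 7]] and Aᵀf = [278, 23]ᵀ gives AᵀA·[m, b]ᵀ = Aᵀf.
det = 148·7 − 14² = 840.
m = (278·7 − 14·23)/840 = 29/15; b = (148·23 − 14·278)/840 = -61/105.

m = 1.933, b = -0.581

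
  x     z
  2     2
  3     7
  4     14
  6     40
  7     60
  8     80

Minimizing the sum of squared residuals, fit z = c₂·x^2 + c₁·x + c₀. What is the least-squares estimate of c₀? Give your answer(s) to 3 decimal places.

AᵀA·[c₂, c₁, c₀]ᵀ = Aᵀz reads: 8146·c₂ + 1170·c₁ + 178·c₀ = 9795;  1170·c₂ + 178·c₁ + 30·c₀ = 1381;  178·c₂ + 30·c₁ + 6·c₀ = 203.
Solving the 3×3 system (Gaussian elimination) gives c₂ = 169/98, c₁ = -409/98, c₀ = 347/98.

c₀ = 3.541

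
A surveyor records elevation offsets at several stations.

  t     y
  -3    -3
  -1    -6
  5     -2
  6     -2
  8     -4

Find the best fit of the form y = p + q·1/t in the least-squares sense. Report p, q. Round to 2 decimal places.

p = -2.94, q = 2.76

Compute the Gram sums: Σ1 = 5, Σ1/t = -101/120, Σ1/t·1/t = 17201/14400.
Right-hand side: Σy = -17, Σ1/t·y = 173/30.
Eliminating q: (17201/14400)·(row 1) − (-101/120)·(row 2) gives (6317/1200)·p = (17201/14400)·(-17) − (-101/120)·(173/30) = -989/64, so p = -74175/25268.
Then q = ((173/30) − (-101/120)·(-74175/25268))/(17201/14400) = 17430/6317.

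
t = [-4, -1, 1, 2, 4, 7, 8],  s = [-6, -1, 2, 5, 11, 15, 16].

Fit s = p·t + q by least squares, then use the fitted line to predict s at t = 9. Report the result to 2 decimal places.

ŝ = 18.70

Forming AᵀA = [[151, 17]; [17, 7]] and Aᵀs = [314, 42]ᵀ gives AᵀA·[p, q]ᵀ = Aᵀs.
Eliminating q: 7·(row 1) − 17·(row 2) gives 768·p = 7·314 − 17·42 = 1484, so p = 371/192.
Then q = (42 − 17·(371/192))/7 = 251/192.
At t = 9: ŝ = (371/192)·(9) + (251/192)·(1) = 1795/96.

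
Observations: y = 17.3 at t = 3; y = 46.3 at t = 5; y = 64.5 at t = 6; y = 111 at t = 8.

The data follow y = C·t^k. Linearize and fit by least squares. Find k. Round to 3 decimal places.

With ln yᵢ as the transformed response and ln tᵢ as the regressor:
Sums: Σln t = 6.5793, Σ(ln t)² = 11.3317, Σln y = 15.5620, Σln t·ln y = 26.5631.
Normal system: [[11.3317, 6.5793]; [6.5793, 4]]·[k, ln C]ᵀ = [26.5631, 15.5620]ᵀ.
Slope k = (n·Σln t·ln y − Σln t·Σln y)/(n·Σ(ln t)² − (Σln t)²) = (4·26.5631 − 6.5793·15.5620)/2.0403 = 1.89470; ln C = (Σln y − k·Σln t)/n = 0.77409.

k = 1.895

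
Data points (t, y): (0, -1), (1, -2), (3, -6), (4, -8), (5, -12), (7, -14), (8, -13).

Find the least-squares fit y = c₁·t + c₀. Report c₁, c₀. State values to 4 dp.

c₁ = -1.7308, c₀ = -1.0769

The normal system AᵀA·[c₁, c₀]ᵀ = Aᵀy is [[164, 28]; [28, 7]]·[c₁, c₀]ᵀ = [-314, -56]ᵀ.
Eliminating c₀: 7·(row 1) − 28·(row 2) gives 364·c₁ = 7·(-314) − 28·(-56) = -630, so c₁ = -45/26.
Then c₀ = ((-56) − 28·(-45/26))/7 = -14/13.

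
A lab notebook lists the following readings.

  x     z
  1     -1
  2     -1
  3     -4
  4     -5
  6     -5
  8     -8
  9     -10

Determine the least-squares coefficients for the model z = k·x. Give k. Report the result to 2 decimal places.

Normal-equation sums: Σx·x = 211.
And Σx·z = -219.
MᵀM·[k]ᵀ = Mᵀz becomes [[211]]·[k]ᵀ = [-219]ᵀ.
Hence k = -219 / 211 ≈ -1.03791.

k = -1.04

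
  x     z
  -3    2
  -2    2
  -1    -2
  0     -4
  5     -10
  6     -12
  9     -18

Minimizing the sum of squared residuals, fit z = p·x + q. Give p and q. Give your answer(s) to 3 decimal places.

p = -1.625, q = -2.750

Normal-equation sums: Σx·x = 156, Σx = 14, Σ1 = 7.
Moment sums: Σx·z = -292, Σz = -42.
Eliminating q: 7·(row 1) − 14·(row 2) gives 896·p = 7·(-292) − 14·(-42) = -1456, so p = -13/8.
Then q = ((-42) − 14·(-13/8))/7 = -11/4.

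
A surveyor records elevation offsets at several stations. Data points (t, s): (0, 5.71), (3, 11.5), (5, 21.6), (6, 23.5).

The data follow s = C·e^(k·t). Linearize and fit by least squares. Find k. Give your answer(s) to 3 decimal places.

k = 0.247

Taking logs, ln s = k·t + ln C, so regress ln s on t.
Σt = 14.0000, Σ(t)² = 70.0000, Σln s = 10.4143, Σt·ln s = 41.6325.
Equations: 70.0000·k + 14.0000·ln C = 41.6325;  14.0000·k + 4·ln C = 10.4143.
Slope k = (n·Σt·ln s − Σt·Σln s)/(n·Σ(t)² − (Σt)²) = (4·41.6325 − 14.0000·10.4143)/84.0000 = 0.24679; ln C = (Σln s − k·Σt)/n = 1.73980.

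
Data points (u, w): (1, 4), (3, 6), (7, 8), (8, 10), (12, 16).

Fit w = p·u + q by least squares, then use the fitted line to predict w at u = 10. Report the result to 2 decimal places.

ŵ = 12.72

With design matrix A, AᵀA = [[267, 31]; [31, 5]] and Aᵀw = [350, 44]ᵀ.
Eliminating q: 5·(row 1) − 31·(row 2) gives 374·p = 5·350 − 31·44 = 386, so p = 193/187.
Then q = (44 − 31·(193/187))/5 = 449/187.
At u = 10: ŵ = (193/187)·(10) + (449/187)·(1) = 2379/187.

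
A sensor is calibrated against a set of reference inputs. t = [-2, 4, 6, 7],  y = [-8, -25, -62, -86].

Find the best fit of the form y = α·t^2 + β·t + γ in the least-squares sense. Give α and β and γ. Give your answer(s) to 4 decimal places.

α = -1.9440, β = 1.0431, γ = 1.8673

Normal-equation sums: Σt^2·t^2 = 3969, Σt^2·t = 615, Σt^2 = 105, Σt·t = 105, Σt = 15, Σ1 = 4.
And Σt^2·y = -6878, Σt·y = -1058, Σy = -181.
Row-reducing yields α = -659/339, β = 1768/1695, γ = 211/113.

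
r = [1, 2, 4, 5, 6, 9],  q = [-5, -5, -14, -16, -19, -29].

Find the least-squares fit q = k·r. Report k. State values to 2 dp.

Sums needed: Σr·r = 163.
And Σr·q = -526.
Normal equations: [[163]]·[k]ᵀ = [-526]ᵀ.
k = (-526)/163 = -3.22699.

k = -3.23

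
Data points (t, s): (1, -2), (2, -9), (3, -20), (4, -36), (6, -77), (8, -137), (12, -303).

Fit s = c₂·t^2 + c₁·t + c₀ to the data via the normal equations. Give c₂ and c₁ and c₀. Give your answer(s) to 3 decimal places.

c₂ = -2.035, c₁ = -0.914, c₀ = 0.911

AᵀA·[c₂, c₁, c₀]ᵀ = Aᵀs reads: 26482·c₂ + 2556·c₁ + 274·c₀ = -55966;  2556·c₂ + 274·c₁ + 36·c₀ = -5418;  274·c₂ + 36·c₁ + 7·c₀ = -584.
(Σt^2·t^2 = 26482, Σt^2·t = 2556, Σt^2 = 274, Σt·t = 274, Σt = 36, Σ1 = 7, Σt^2·s = -55966, Σt·s = -5418, Σs = -584.)
Solving the 3×3 system (Gaussian elimination) gives c₂ = -302027/148449, c₁ = -45237/49483, c₀ = 19322/21207.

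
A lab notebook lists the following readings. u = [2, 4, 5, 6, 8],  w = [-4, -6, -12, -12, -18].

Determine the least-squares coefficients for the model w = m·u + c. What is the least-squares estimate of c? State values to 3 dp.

Compute the Gram sums: Σu·u = 145, Σu = 25, Σ1 = 5.
For Aᵀw: Σu·w = -308, Σw = -52.
So AᵀA·[m, c]ᵀ = Aᵀw: [[145, 25]; [25, 5]]·[m, c]ᵀ = [-308, -52]ᵀ.
det = 145·5 − 25² = 100.
m = ((-308)·5 − 25·(-52))/100 = -12/5; c = (145·(-52) − 25·(-308))/100 = 8/5.

c = 1.600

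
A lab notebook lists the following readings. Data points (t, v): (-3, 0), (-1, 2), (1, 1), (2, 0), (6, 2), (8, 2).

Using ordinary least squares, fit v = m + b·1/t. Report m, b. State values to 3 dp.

m = 1.197, b = -0.402

Sums needed: Σ1 = 6, Σ1/t = 11/24, Σ1/t·1/t = 1385/576.
For Xᵀv: Σv = 7, Σ1/t·v = -5/12.
So XᵀX·[m, b]ᵀ = Xᵀv: [[6, 11/24]; [11/24, 1385/576]]·[m, b]ᵀ = [7, -5/12]ᵀ.
Determinant 6·(1385/576) − (11/24)² = 8189/576.
m = (7·(1385/576) − (11/24)·(-5/12))/(8189/576) = 9805/8189; b = (6·(-5/12) − (11/24)·7)/(8189/576) = -3288/8189.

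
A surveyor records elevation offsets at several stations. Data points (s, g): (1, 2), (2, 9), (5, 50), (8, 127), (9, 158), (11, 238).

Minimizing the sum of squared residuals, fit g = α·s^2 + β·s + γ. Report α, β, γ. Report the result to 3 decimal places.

The normal equations are: 25940·α + 2706·β + 296·γ = 51012;  2706·α + 296·β + 36·γ = 5326;  296·α + 36·β + 6·γ = 584.
Solving the 3×3 system (Gaussian elimination) gives α = 12247/6313, β = 7036/31565, γ = 9184/31565.

α = 1.940, β = 0.223, γ = 0.291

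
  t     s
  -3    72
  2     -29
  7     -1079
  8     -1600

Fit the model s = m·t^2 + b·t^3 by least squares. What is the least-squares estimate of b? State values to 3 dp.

Sums needed: Σt^2·t^2 = 6594, Σt^2·t^3 = 49364, Σt^3·t^3 = 380586.
For Aᵀs: Σt^2·s = -154739, Σt^3·s = -1191473.
Eliminating b: 380586·(row 1) − 49364·(row 2) gives 72779588·m = 380586·(-154739) − 49364·(-1191473) = -75623882, so m = -37811941/36389794.
Then b = ((-1191473) − 49364·(-37811941/36389794))/380586 = -15574069/5198542.

b = -2.996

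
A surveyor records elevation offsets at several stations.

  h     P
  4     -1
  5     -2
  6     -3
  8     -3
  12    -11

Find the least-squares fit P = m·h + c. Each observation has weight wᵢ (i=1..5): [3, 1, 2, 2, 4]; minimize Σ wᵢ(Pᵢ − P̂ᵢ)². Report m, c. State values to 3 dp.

Setting ∂/∂m … = 0 gives: 849·m + 93·c = -634;  93·m + 12·c = -61.
(Σwᵢ·h·h = 849, Σwᵢ·h = 93, Σwᵢ·1 = 12, Σwᵢ·h·P = -634, Σwᵢ·P = -61.)
det = 849·12 − 93² = 1539.
m = ((-634)·12 − 93·(-61))/1539 = -215/171; c = (849·(-61) − 93·(-634))/1539 = 797/171.

m = -1.257, c = 4.661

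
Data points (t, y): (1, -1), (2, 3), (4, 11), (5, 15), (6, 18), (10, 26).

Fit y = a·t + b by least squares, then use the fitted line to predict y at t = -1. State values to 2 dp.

ŷ = -5.22

From the data, Σt·t = 182, Σt = 28, Σ1 = 6.
Moment sums: Σt·y = 492, Σy = 72.
Determinant 182·6 − 28² = 308.
a = (492·6 − 28·72)/308 = 234/77; b = (182·72 − 28·492)/308 = -24/11.
At t = -1: ŷ = (234/77)·(-1) + (-24/11)·(1) = -402/77.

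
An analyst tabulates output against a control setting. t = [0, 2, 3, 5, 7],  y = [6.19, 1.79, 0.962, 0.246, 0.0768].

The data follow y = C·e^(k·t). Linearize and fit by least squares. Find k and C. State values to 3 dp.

Let Y = ln y. Fitting Y = k·t + ln C by least squares:
Over the data: Σt = 17.0000, Σ(t)² = 87.0000, Σln y = -1.6026, Σt·ln y = -23.9298.
Normal system: [[87.0000, 17.0000]; [17.0000, 5]]·[k, ln C]ᵀ = [-23.9298, -1.6026]ᵀ.
Slope k = (n·Σt·ln y − Σt·Σln y)/(n·Σ(t)² − (Σt)²) = (5·-23.9298 − 17.0000·-1.6026)/146.0000 = -0.63291; ln C = (Σln y − k·Σt)/n = 1.83139, so C = exp(1.83139) = 6.24256.

k = -0.633, C = 6.243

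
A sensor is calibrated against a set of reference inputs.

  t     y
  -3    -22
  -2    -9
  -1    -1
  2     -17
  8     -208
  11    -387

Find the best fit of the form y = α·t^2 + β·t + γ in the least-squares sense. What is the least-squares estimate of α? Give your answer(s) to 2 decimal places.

Forming AᵀA = [[18851, 1815, 203]; [1815, 203, 15]; [203, 15, 6]] and Aᵀy = [-60442, -5870, -644]ᵀ gives AᵀA·[α, β, γ]ᵀ = Aᵀy.
Row-reducing yields α = -1240765/410404, β = -761455/410404, γ = -41794/102601.

α = -3.02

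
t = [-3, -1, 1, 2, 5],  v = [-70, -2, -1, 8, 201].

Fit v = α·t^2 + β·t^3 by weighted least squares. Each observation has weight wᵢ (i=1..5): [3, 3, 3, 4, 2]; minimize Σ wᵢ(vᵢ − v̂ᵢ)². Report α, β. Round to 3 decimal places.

The normal equations are: 1563·α + 5649·β = 8279;  5649·α + 33699·β = 56179.
(Σwᵢ·t^2·t^2 = 1563, Σwᵢ·t^2·t^3 = 5649, Σwᵢ·t^3·t^3 = 33699, Σwᵢ·t^2·v = 8279, Σwᵢ·t^3·v = 56179.)
Δ = 1563·33699 − 5649² = 20760336.
α = (8279·33699 − 5649·56179)/20760336 = -2131175/1153352; β = (1563·56179 − 5649·8279)/20760336 = 6839951/3460056.

α = -1.848, β = 1.977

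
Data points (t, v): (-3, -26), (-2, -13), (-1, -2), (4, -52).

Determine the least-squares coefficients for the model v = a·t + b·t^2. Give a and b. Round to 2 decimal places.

MᵀM·[a, b]ᵀ = Mᵀv reads: 30·a + 28·b = -102;  28·a + 354·b = -1120.
(Σt·t = 30, Σt·t^2 = 28, Σt^2·t^2 = 354, Σt·v = -102, Σt^2·v = -1120.)
Δ = 30·354 − 28² = 9836.
a = ((-102)·354 − 28·(-1120))/9836 = -1187/2459; b = (30·(-1120) − 28·(-102))/9836 = -7686/2459.

a = -0.48, b = -3.13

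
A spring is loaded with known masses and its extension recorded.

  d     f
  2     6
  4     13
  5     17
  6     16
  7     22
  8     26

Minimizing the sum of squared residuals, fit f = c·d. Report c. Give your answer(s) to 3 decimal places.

c = 3.129

AᵀA·[c]ᵀ = Aᵀf reads: 194·c = 607.
(Σd·d = 194, Σd·f = 607.)
c = 607/194 = 3.12887.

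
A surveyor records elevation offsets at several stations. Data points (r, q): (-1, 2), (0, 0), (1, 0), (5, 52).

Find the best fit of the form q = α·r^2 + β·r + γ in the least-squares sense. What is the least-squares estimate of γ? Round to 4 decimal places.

γ = -0.8514

Normal-equation sums: Σr^2·r^2 = 627, Σr^2·r = 125, Σr^2 = 27, Σr·r = 27, Σr = 5, Σ1 = 4.
For Aᵀq: Σr^2·q = 1302, Σr·q = 258, Σq = 54.
So AᵀA·[α, β, γ]ᵀ = Aᵀq: [[627, 125, 27]; [125, 27, 5]; [27, 5, 4]]·[α, β, γ]ᵀ = [1302, 258, 54]ᵀ.
Solving the 3×3 system (Gaussian elimination) gives α = 1035/451, β = -411/451, γ = -384/451.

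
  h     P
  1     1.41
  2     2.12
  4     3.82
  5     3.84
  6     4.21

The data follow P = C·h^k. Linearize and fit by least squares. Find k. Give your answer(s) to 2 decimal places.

k = 0.64

Taking logs, ln P = k·ln h + ln C, so regress ln P on ln h.
Σln h = 5.4806, Σ(ln h)² = 8.2030, Σln P = 5.2182, Σln h·ln P = 7.1199.
Equations: 8.2030·k + 5.4806·ln C = 7.1199;  5.4806·k + 5·ln C = 5.2182.
Slope k = (n·Σln h·ln P − Σln h·Σln P)/(n·Σ(ln h)² − (Σln h)²) = (5·7.1199 − 5.4806·5.2182)/10.9774 = 0.63770; ln C = (Σln P − k·Σln h)/n = 0.34464.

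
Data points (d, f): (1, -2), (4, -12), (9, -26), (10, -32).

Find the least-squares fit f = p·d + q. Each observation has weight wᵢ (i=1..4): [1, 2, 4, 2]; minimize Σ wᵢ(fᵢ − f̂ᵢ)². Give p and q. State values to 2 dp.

p = -3.12, q = 0.95

The normal system MᵀWM·[p, q]ᵀ = MᵀWf is [[557, 65]; [65, 9]]·[p, q]ᵀ = [-1674, -194]ᵀ.
Determinant 557·9 − 65² = 788.
p = ((-1674)·9 − 65·(-194))/788 = -614/197; q = (557·(-194) − 65·(-1674))/788 = 188/197.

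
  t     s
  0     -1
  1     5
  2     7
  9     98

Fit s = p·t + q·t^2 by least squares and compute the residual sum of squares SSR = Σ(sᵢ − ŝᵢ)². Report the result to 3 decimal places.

SSR = 5.922

Entries of MᵀM: Σt·t = 86, Σt·t^2 = 738, Σt^2·t^2 = 6578.
And Σt·s = 901, Σt^2·s = 7971.
So MᵀM·[p, q]ᵀ = Mᵀs: [[86, 738]; [738, 6578]]·[p, q]ᵀ = [901, 7971]ᵀ.
det = 86·6578 − 738² = 21064.
p = (901·6578 − 738·7971)/21064 = 11045/5266; q = (86·7971 − 738·901)/21064 = 2571/2633.
Residuals: -1, 10143/5266, -2898/2633, 161/5266; SSR = 31187/5266.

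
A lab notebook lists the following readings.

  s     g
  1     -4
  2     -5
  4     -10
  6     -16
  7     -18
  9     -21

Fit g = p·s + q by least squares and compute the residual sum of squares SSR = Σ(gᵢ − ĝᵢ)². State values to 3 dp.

SSR = 3.345

Forming MᵀM = [[187, 29]; [29, 6]] and Mᵀg = [-465, -74]ᵀ gives MᵀM·[p, q]ᵀ = Mᵀg.
Eliminating q: 6·(row 1) − 29·(row 2) gives 281·p = 6·(-465) − 29·(-74) = -644, so p = -644/281.
Then q = ((-74) − 29·(-644/281))/6 = -353/281.
Residuals: -127/281, 236/281, 119/281, -279/281, -197/281, 248/281; SSR = 940/281.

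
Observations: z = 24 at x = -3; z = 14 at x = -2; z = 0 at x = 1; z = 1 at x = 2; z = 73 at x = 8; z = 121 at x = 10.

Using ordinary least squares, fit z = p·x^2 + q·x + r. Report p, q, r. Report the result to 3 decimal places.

p = 1.505, q = -3.099, r = 1.432

MᵀM·[p, q, r]ᵀ = Mᵀz reads: 14210·p + 1486·q + 182·r = 17048;  1486·p + 182·q + 16·r = 1696;  182·p + 16·q + 6·r = 233.
Solving the 3×3 system (Gaussian elimination) gives p = 1659/1102, q = -3415/1102, r = 789/551.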